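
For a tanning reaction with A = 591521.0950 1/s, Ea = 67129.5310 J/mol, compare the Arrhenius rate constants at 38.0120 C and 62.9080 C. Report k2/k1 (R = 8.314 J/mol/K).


T1 = 38.0120 + 273.15 = 311.1620 K; T2 = 62.9080 + 273.15 = 336.0580 K
k1 = A * exp(-Ea/(R*T1)) = 591521.0950 * exp(-67129.5310/(8.314*311.1620)) = 3.1809e-06 1/s
k2 = A * exp(-Ea/(R*T2)) = 591521.0950 * exp(-67129.5310/(8.314*336.0580)) = 2.1748e-05 1/s
k2/k1 = 2.1748e-05 / 3.1809e-06 = 6.8370


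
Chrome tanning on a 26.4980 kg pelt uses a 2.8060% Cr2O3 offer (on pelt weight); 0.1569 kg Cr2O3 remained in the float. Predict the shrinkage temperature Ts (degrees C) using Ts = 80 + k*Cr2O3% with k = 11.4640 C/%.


Offered = pelt * offer_pct / 100 = 26.4980 * 2.8060 / 100 = 0.7435 kg
Uptake = offered - residual = 0.7435 - 0.1569 = 0.5866 kg
Cr2O3% on pelt = uptake / pelt * 100 = 0.5866 / 26.4980 * 100 = 2.2139 %
Ts = 80 + k * Cr2O3% = 80 + 11.4640 * 2.2139 = 105.3799 C


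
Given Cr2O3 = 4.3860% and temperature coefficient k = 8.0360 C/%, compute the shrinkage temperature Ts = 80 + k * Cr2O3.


Formula: Ts = 80 + k * Cr2O3
Substituting: Ts = 80 + 8.0360 * 4.3860
Result: 115.2459 C


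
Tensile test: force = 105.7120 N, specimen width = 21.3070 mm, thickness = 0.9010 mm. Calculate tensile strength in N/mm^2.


Formula: TS = force / (width * thickness)
Substituting: TS = 105.7120 / (21.3070 * 0.9010)
Result: 5.5065 N/mm^2


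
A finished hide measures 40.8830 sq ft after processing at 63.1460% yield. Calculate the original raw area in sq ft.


Formula: raw = finished * 100 / yield
Substituting: raw = 40.8830 * 100 / 63.1460
Result: 64.7436 sq ft


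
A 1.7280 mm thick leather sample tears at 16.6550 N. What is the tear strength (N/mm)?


Formula: Tear strength = force / thickness
Substituting: Tear strength = 16.6550 / 1.7280
Result: 9.6383 N/mm


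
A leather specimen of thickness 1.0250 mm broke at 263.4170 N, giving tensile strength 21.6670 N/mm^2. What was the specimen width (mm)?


Formula: w = F / (TS * t)
Substituting: w = 263.4170 / (21.6670 * 1.0250)
Result: 11.8610 mm


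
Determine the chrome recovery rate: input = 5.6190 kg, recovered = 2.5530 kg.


Formula: Recovery = recovered / input * 100
Substituting: Recovery = 2.5530 / 5.6190 * 100
Result: 45.4351 %


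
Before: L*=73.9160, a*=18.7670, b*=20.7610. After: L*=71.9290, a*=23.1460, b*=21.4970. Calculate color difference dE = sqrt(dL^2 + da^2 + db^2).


dL = -1.9870, da = 4.3790, db = 0.7360
dE = sqrt((-1.9870)^2 + 4.3790^2 + 0.7360^2) = 4.8647


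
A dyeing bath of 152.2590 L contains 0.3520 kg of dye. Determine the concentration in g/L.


Formula: Conc = dye_mass(kg) / volume(L) * 1000
Substituting: Conc = 0.3520 / 152.2590 * 1000
Result: 2.3119 g/L


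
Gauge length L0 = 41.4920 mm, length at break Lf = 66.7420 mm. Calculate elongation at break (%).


Formula: Elongation = (Lf - L0) / L0 * 100
Substituting: Elongation = (66.7420 - 41.4920) / 41.4920 * 100
Result: 60.8551 %


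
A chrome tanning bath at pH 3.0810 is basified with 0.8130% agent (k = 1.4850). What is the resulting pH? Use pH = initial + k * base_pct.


Formula: pH_final = pH_initial + k * base_pct
Substituting: pH_final = 3.0810 + 1.4850 * 0.8130
Result: 4.2883


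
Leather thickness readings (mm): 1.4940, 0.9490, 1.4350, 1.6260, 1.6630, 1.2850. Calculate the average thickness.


Formula: Average = sum / n
Substituting: Average = 8.4520 / 6
Result: 1.4087 mm


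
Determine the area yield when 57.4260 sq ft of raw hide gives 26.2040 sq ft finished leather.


Formula: Yield = finished / raw * 100
Substituting: Yield = 26.2040 / 57.4260 * 100
Result: 45.6309 %


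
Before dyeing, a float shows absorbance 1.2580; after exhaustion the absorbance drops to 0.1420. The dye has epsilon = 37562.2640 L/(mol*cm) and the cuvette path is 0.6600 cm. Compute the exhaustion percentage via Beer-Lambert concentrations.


c_initial = A_i / (epsilon * l) = 1.2580 / (37562.2640 * 0.6600) = 5.0744e-05 mol/L
c_final = A_f / (epsilon * l) = 0.1420 / (37562.2640 * 0.6600) = 5.7279e-06 mol/L
Exhaustion = (c_initial - c_final) / c_initial * 100 = (5.0744e-05 - 5.7279e-06) / 5.0744e-05 * 100 = 88.7122 %


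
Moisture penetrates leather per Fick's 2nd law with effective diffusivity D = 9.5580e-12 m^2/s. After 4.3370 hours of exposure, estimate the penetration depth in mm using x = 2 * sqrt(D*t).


t = 4.3370 hr * 3600 = 15613.2000 s
D * t = 9.5580e-12 * 15613.2000 = 1.4923e-07
x = 2 * sqrt(D*t) = 2 * sqrt(1.4923e-07) = 7.7261e-04 m = 0.7726 mm


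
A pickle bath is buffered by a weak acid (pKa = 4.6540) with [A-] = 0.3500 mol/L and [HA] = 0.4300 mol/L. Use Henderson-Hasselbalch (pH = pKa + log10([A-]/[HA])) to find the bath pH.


ratio = [A-] / [HA] = 0.3500 / 0.4300 = 0.8140
log10(ratio) = -0.0894004
pH = pKa + log10(ratio) = 4.6540 - 0.0894004 = 4.5646


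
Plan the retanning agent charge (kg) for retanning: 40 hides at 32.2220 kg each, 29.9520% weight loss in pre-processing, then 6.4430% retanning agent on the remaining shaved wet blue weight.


Total_raw = N * avg_wt = 40 * 32.2220 = 1288.8800 kg
Substrate = Total_raw * (1 - loss/100) = 1288.8800 * (1 - 29.9520/100) = 902.8347 kg
Retan = Substrate * pct / 100 = 902.8347 * 6.4430 / 100 = 58.1696 kg


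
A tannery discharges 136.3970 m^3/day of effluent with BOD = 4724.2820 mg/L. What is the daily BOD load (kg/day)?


Formula: BOD_load = volume * conc / 1000
Substituting: BOD_load = 136.3970 * 4724.2820 / 1000
Result: 644.3779 kg/day


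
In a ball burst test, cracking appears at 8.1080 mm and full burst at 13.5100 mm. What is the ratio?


Formula: Ratio = crack / burst
Substituting: Ratio = 8.1080 / 13.5100
Result: 0.6001


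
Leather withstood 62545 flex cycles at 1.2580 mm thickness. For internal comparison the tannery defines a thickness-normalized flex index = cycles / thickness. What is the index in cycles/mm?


Formula: Index = cycles / thickness
Substituting: Index = 62545 / 1.2580
Result: 49717.8060 cycles/mm


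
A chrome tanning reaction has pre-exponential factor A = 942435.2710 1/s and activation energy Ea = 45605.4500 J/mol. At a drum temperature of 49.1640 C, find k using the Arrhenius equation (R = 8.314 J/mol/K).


T_K = T_C + 273.15 = 49.1640 + 273.15 = 322.3140 K
exponent = -Ea / (R * T_K) = -45605.4500 / (8.314 * 322.3140) = -17.0187
k = A * exp(exponent) = 942435.2710 * exp(-17.0187) = 0.0382916 1/s


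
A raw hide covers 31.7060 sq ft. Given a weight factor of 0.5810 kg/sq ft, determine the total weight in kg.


Formula: Weight = area * weight_per_sqft
Substituting: Weight = 31.7060 * 0.5810
Result: 18.4212 kg


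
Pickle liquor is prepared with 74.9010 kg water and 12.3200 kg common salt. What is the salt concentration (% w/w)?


Formula: Conc = salt / (water + salt) * 100
Substituting: Conc = 12.3200 / (74.9010 + 12.3200) * 100
Result: 14.1250 %


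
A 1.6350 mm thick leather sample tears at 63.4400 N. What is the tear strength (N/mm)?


Formula: Tear strength = force / thickness
Substituting: Tear strength = 63.4400 / 1.6350
Result: 38.8012 N/mm


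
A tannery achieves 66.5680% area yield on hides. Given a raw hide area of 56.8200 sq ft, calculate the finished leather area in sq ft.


Formula: finished = raw * yield / 100
Substituting: finished = 56.8200 * 66.5680 / 100
Result: 37.8239 sq ft


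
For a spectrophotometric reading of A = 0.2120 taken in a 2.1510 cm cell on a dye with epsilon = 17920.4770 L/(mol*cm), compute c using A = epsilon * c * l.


Formula: c = A / (epsilon * l)
Substituting: c = 0.2120 / (17920.4770 * 2.1510)
Result: 5.4998e-06 mol/L


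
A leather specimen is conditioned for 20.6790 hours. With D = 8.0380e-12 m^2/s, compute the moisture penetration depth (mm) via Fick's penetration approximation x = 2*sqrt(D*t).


t = 20.6790 hr * 3600 = 74444.4000 s
D * t = 8.0380e-12 * 74444.4000 = 5.9838e-07
x = 2 * sqrt(D*t) = 2 * sqrt(5.9838e-07) = 0.00154711 m = 1.5471 mm


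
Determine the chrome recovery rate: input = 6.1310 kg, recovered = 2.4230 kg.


Formula: Recovery = recovered / input * 100
Substituting: Recovery = 2.4230 / 6.1310 * 100
Result: 39.5205 %


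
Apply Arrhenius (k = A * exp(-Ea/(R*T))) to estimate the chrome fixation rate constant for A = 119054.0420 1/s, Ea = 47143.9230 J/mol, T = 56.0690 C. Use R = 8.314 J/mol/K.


T_K = T_C + 273.15 = 56.0690 + 273.15 = 329.2190 K
exponent = -Ea / (R * T_K) = -47143.9230 / (8.314 * 329.2190) = -17.2239
k = A * exp(exponent) = 119054.0420 * exp(-17.2239) = 0.00394014 1/s


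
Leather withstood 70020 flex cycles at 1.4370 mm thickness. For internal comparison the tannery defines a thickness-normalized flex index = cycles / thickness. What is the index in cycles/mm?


Formula: Index = cycles / thickness
Substituting: Index = 70020 / 1.4370
Result: 48726.5136 cycles/mm


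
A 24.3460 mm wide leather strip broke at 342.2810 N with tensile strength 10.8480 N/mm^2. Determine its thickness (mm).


Formula: t = F / (TS * w)
Substituting: t = 342.2810 / (10.8480 * 24.3460)
Result: 1.2960 mm


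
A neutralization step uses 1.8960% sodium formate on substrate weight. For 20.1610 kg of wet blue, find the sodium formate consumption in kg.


Formula: Neutralizer = substrate * pct / 100
Substituting: Neutralizer = 20.1610 * 1.8960 / 100
Result: 0.3823 kg


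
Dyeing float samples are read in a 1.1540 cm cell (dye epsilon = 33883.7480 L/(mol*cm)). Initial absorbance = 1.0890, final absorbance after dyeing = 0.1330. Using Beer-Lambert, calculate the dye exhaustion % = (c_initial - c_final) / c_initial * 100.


c_initial = A_i / (epsilon * l) = 1.0890 / (33883.7480 * 1.1540) = 2.7850e-05 mol/L
c_final = A_f / (epsilon * l) = 0.1330 / (33883.7480 * 1.1540) = 3.4014e-06 mol/L
Exhaustion = (c_initial - c_final) / c_initial * 100 = (2.7850e-05 - 3.4014e-06) / 2.7850e-05 * 100 = 87.7870 %


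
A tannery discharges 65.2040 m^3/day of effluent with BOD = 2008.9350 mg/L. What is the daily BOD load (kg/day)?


Formula: BOD_load = volume * conc / 1000
Substituting: BOD_load = 65.2040 * 2008.9350 / 1000
Result: 130.9906 kg/day


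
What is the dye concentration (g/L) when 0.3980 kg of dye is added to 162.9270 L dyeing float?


Formula: Conc = dye_mass(kg) / volume(L) * 1000
Substituting: Conc = 0.3980 / 162.9270 * 1000
Result: 2.4428 g/L


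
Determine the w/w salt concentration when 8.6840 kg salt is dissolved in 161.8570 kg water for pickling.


Formula: Conc = salt / (water + salt) * 100
Substituting: Conc = 8.6840 / (161.8570 + 8.6840) * 100
Result: 5.0920 %


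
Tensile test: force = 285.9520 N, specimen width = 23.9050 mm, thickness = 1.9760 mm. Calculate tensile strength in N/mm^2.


Formula: TS = force / (width * thickness)
Substituting: TS = 285.9520 / (23.9050 * 1.9760)
Result: 6.0537 N/mm^2


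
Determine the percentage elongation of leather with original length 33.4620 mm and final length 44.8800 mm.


Formula: Elongation = (Lf - L0) / L0 * 100
Substituting: Elongation = (44.8800 - 33.4620) / 33.4620 * 100
Result: 34.1223 %


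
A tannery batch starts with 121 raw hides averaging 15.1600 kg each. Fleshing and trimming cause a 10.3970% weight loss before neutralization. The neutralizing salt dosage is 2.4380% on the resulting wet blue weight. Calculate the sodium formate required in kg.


Total_raw = N * avg_wt = 121 * 15.1600 = 1834.3600 kg
Substrate = Total_raw * (1 - loss/100) = 1834.3600 * (1 - 10.3970/100) = 1643.6416 kg
Neutralizer = Substrate * pct / 100 = 1643.6416 * 2.4380 / 100 = 40.0720 kg


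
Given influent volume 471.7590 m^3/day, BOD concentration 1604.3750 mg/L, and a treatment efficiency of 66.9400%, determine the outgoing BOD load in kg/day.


Load_in = volume * conc / 1000 = 471.7590 * 1604.3750 / 1000 = 756.8783 kg/day
Removed = Load_in * eff / 100 = 756.8783 * 66.9400 / 100 = 506.6544 kg/day
Load_out = Load_in - Removed = 756.8783 - 506.6544 = 250.2240 kg/day


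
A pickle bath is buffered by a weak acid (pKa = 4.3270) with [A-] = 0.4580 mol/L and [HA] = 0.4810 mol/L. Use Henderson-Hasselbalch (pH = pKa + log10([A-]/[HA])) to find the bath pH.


ratio = [A-] / [HA] = 0.4580 / 0.4810 = 0.9522
log10(ratio) = -0.0212796
pH = pKa + log10(ratio) = 4.3270 - 0.0212796 = 4.3057


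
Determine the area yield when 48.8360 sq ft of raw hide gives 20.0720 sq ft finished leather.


Formula: Yield = finished / raw * 100
Substituting: Yield = 20.0720 / 48.8360 * 100
Result: 41.1008 %


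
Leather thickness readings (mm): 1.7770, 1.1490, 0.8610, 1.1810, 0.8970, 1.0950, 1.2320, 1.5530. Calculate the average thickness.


Formula: Average = sum / n
Substituting: Average = 9.7450 / 8
Result: 1.2181 mm


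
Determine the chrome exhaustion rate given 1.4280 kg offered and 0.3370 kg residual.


Formula: Uptake = (offered - residual) / offered * 100
Substituting: Uptake = (1.4280 - 0.3370) / 1.4280 * 100
Result: 76.4006 %


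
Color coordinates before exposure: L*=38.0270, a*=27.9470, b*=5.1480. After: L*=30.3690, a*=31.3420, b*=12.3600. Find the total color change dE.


dL = -7.6580, da = 3.3950, db = 7.2120
dE = sqrt((-7.6580)^2 + 3.3950^2 + 7.2120^2) = 11.0537


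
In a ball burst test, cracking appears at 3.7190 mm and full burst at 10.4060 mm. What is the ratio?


Formula: Ratio = crack / burst
Substituting: Ratio = 3.7190 / 10.4060
Result: 0.3574


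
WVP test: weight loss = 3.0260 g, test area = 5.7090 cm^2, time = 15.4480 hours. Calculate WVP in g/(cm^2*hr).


Formula: WVP = loss / (area * time)
Substituting: WVP = 3.0260 / (5.7090 * 15.4480)
Result: 0.0343113 g/(cm^2*hr)


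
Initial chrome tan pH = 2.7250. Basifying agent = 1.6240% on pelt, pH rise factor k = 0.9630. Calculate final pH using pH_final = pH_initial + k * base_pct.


Formula: pH_final = pH_initial + k * base_pct
Substituting: pH_final = 2.7250 + 0.9630 * 1.6240
Result: 4.2889


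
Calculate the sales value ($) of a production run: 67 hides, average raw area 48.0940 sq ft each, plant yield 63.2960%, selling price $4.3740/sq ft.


Raw_total = N * avg_area = 67 * 48.0940 = 3222.2980 sq ft
Finished = Raw_total * yield / 100 = 3222.2980 * 63.2960 / 100 = 2039.5857 sq ft
Value = Finished * price = 2039.5857 * 4.3740 = 8921.1480 $


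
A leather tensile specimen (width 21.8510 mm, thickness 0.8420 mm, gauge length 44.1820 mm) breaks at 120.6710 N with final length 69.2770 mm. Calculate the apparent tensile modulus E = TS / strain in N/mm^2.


TS = F / (w * t) = 120.6710 / (21.8510 * 0.8420) = 6.5587 N/mm^2
strain = (Lf - L0) / L0 = (69.2770 - 44.1820) / 44.1820 = 0.5680
E = TS / strain = 6.5587 / 0.5680 = 11.5472 N/mm^2


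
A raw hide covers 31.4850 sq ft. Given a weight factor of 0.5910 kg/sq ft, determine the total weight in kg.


Formula: Weight = area * weight_per_sqft
Substituting: Weight = 31.4850 * 0.5910
Result: 18.6076 kg


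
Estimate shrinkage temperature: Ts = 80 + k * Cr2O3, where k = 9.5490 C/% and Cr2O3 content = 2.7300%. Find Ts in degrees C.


Formula: Ts = 80 + k * Cr2O3
Substituting: Ts = 80 + 9.5490 * 2.7300
Result: 106.0688 C


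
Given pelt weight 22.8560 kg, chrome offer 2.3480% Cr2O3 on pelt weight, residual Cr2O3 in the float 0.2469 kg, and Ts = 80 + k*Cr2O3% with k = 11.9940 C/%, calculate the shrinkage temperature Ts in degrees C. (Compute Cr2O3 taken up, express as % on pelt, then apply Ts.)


Offered = pelt * offer_pct / 100 = 22.8560 * 2.3480 / 100 = 0.5367 kg
Uptake = offered - residual = 0.5367 - 0.2469 = 0.2898 kg
Cr2O3% on pelt = uptake / pelt * 100 = 0.2898 / 22.8560 * 100 = 1.2678 %
Ts = 80 + k * Cr2O3% = 80 + 11.9940 * 1.2678 = 95.2055 C


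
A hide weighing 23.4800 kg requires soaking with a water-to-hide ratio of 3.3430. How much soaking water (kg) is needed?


Formula: Water = hide_weight * ratio
Substituting: Water = 23.4800 * 3.3430
Result: 78.4936 kg


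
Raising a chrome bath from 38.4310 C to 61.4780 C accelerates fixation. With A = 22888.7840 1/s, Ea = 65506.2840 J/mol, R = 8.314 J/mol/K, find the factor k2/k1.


T1 = 38.4310 + 273.15 = 311.5810 K; T2 = 61.4780 + 273.15 = 334.6280 K
k1 = A * exp(-Ea/(R*T1)) = 22888.7840 * exp(-65506.2840/(8.314*311.5810)) = 2.3851e-07 1/s
k2 = A * exp(-Ea/(R*T2)) = 22888.7840 * exp(-65506.2840/(8.314*334.6280)) = 1.3611e-06 1/s
k2/k1 = 1.3611e-06 / 2.3851e-07 = 5.7066


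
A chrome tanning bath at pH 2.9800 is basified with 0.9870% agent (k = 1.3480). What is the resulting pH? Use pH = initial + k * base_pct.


Formula: pH_final = pH_initial + k * base_pct
Substituting: pH_final = 2.9800 + 1.3480 * 0.9870
Result: 4.3105


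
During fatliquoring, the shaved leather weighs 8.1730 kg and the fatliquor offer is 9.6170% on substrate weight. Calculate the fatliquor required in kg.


Formula: Fat = substrate * pct / 100
Substituting: Fat = 8.1730 * 9.6170 / 100
Result: 0.7860 kg


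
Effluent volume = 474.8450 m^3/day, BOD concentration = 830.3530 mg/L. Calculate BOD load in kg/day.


Formula: BOD_load = volume * conc / 1000
Substituting: BOD_load = 474.8450 * 830.3530 / 1000
Result: 394.2890 kg/day


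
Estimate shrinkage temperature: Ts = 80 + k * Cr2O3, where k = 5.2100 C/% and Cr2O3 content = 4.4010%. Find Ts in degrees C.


Formula: Ts = 80 + k * Cr2O3
Substituting: Ts = 80 + 5.2100 * 4.4010
Result: 102.9292 C


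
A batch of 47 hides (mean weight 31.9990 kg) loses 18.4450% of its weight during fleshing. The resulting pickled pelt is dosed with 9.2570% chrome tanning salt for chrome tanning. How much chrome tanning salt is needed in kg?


Total_raw = N * avg_wt = 47 * 31.9990 = 1503.9530 kg
Substrate = Total_raw * (1 - loss/100) = 1503.9530 * (1 - 18.4450/100) = 1226.5489 kg
Chrome = Substrate * pct / 100 = 1226.5489 * 9.2570 / 100 = 113.5416 kg


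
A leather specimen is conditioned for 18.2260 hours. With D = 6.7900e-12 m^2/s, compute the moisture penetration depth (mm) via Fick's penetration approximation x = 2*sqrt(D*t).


t = 18.2260 hr * 3600 = 65613.6000 s
D * t = 6.7900e-12 * 65613.6000 = 4.4552e-07
x = 2 * sqrt(D*t) = 2 * sqrt(4.4552e-07) = 0.00133494 m = 1.3349 mm


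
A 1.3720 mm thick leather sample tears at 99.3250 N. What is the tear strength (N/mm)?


Formula: Tear strength = force / thickness
Substituting: Tear strength = 99.3250 / 1.3720
Result: 72.3943 N/mm


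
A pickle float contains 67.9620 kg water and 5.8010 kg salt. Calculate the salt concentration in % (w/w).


Formula: Conc = salt / (water + salt) * 100
Substituting: Conc = 5.8010 / (67.9620 + 5.8010) * 100
Result: 7.8644 %


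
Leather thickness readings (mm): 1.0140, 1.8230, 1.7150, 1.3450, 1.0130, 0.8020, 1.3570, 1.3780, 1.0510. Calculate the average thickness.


Formula: Average = sum / n
Substituting: Average = 11.4980 / 9
Result: 1.2776 mm


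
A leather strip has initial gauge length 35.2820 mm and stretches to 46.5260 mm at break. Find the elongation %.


Formula: Elongation = (Lf - L0) / L0 * 100
Substituting: Elongation = (46.5260 - 35.2820) / 35.2820 * 100
Result: 31.8689 %


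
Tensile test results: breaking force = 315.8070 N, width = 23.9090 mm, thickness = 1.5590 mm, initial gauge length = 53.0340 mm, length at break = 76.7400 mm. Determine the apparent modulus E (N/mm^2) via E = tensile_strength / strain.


TS = F / (w * t) = 315.8070 / (23.9090 * 1.5590) = 8.4726 N/mm^2
strain = (Lf - L0) / L0 = (76.7400 - 53.0340) / 53.0340 = 0.4470
E = TS / strain = 8.4726 / 0.4470 = 18.9544 N/mm^2


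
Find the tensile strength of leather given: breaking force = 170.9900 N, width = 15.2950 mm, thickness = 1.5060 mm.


Formula: TS = force / (width * thickness)
Substituting: TS = 170.9900 / (15.2950 * 1.5060)
Result: 7.4233 N/mm^2


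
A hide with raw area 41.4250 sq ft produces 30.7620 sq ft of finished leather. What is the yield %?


Formula: Yield = finished / raw * 100
Substituting: Yield = 30.7620 / 41.4250 * 100
Result: 74.2595 %


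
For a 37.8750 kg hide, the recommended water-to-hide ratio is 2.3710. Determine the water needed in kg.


Formula: Water = hide_weight * ratio
Substituting: Water = 37.8750 * 2.3710
Result: 89.8016 kg


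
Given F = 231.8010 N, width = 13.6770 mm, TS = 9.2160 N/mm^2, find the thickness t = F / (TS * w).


Formula: t = F / (TS * w)
Substituting: t = 231.8010 / (9.2160 * 13.6770)
Result: 1.8390 mm


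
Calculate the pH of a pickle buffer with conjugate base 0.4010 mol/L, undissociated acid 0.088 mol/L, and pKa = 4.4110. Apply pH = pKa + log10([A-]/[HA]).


ratio = [A-] / [HA] = 0.4010 / 0.088 = 4.5568
log10(ratio) = 0.6587
pH = pKa + log10(ratio) = 4.4110 + 0.6587 = 5.0697


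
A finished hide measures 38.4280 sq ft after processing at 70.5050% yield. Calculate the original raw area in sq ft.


Formula: raw = finished * 100 / yield
Substituting: raw = 38.4280 * 100 / 70.5050
Result: 54.5039 sq ft


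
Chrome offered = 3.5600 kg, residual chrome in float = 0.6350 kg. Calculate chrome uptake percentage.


Formula: Uptake = (offered - residual) / offered * 100
Substituting: Uptake = (3.5600 - 0.6350) / 3.5600 * 100
Result: 82.1629 %


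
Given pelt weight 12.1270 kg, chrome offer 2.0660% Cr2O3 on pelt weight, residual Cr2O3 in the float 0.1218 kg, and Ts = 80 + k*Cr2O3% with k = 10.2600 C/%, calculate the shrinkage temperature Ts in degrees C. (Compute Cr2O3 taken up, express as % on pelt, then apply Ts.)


Offered = pelt * offer_pct / 100 = 12.1270 * 2.0660 / 100 = 0.2505 kg
Uptake = offered - residual = 0.2505 - 0.1218 = 0.1287 kg
Cr2O3% on pelt = uptake / pelt * 100 = 0.1287 / 12.1270 * 100 = 1.0616 %
Ts = 80 + k * Cr2O3% = 80 + 10.2600 * 1.0616 = 90.8923 C


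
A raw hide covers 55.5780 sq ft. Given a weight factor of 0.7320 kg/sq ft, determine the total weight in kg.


Formula: Weight = area * weight_per_sqft
Substituting: Weight = 55.5780 * 0.7320
Result: 40.6831 kg


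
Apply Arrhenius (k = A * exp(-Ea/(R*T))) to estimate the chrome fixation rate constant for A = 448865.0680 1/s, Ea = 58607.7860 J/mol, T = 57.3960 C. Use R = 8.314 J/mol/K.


T_K = T_C + 273.15 = 57.3960 + 273.15 = 330.5460 K
exponent = -Ea / (R * T_K) = -58607.7860 / (8.314 * 330.5460) = -21.3262
k = A * exp(exponent) = 448865.0680 * exp(-21.3262) = 2.4562e-04 1/s


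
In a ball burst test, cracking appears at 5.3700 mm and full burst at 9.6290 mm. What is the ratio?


Formula: Ratio = crack / burst
Substituting: Ratio = 5.3700 / 9.6290
Result: 0.5577


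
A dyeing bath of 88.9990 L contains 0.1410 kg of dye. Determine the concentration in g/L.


Formula: Conc = dye_mass(kg) / volume(L) * 1000
Substituting: Conc = 0.1410 / 88.9990 * 1000
Result: 1.5843 g/L


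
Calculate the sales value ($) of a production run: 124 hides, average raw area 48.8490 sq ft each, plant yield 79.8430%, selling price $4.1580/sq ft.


Raw_total = N * avg_area = 124 * 48.8490 = 6057.2760 sq ft
Finished = Raw_total * yield / 100 = 6057.2760 * 79.8430 / 100 = 4836.3109 sq ft
Value = Finished * price = 4836.3109 * 4.1580 = 20109.3806 $


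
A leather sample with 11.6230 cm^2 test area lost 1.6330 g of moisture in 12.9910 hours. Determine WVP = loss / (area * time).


Formula: WVP = loss / (area * time)
Substituting: WVP = 1.6330 / (11.6230 * 12.9910)
Result: 0.010815 g/(cm^2*hr)


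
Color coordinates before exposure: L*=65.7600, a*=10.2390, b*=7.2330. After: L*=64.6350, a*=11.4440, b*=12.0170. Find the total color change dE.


dL = -1.1250, da = 1.2050, db = 4.7840
dE = sqrt((-1.1250)^2 + 1.2050^2 + 4.7840^2) = 5.0601


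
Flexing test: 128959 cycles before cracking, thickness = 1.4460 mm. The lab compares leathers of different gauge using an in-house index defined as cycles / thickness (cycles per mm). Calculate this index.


Formula: Index = cycles / thickness
Substituting: Index = 128959 / 1.4460
Result: 89183.2642 cycles/mm


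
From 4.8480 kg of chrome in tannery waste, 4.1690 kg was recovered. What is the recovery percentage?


Formula: Recovery = recovered / input * 100
Substituting: Recovery = 4.1690 / 4.8480 * 100
Result: 85.9942 %


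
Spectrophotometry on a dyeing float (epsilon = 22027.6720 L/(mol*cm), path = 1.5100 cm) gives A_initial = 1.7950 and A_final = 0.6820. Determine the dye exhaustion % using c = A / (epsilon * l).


c_initial = A_i / (epsilon * l) = 1.7950 / (22027.6720 * 1.5100) = 5.3966e-05 mol/L
c_final = A_f / (epsilon * l) = 0.6820 / (22027.6720 * 1.5100) = 2.0504e-05 mol/L
Exhaustion = (c_initial - c_final) / c_initial * 100 = (5.3966e-05 - 2.0504e-05) / 5.3966e-05 * 100 = 62.0056 %


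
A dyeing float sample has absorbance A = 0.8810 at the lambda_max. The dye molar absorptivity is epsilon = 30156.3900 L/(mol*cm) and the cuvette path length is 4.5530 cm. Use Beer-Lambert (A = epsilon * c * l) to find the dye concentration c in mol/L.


Formula: c = A / (epsilon * l)
Substituting: c = 0.8810 / (30156.3900 * 4.5530)
Result: 6.4165e-06 mol/L


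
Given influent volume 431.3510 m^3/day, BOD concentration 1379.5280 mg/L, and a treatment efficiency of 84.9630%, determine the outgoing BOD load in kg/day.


Load_in = volume * conc / 1000 = 431.3510 * 1379.5280 / 1000 = 595.0608 kg/day
Removed = Load_in * eff / 100 = 595.0608 * 84.9630 / 100 = 505.5815 kg/day
Load_out = Load_in - Removed = 595.0608 - 505.5815 = 89.4793 kg/day


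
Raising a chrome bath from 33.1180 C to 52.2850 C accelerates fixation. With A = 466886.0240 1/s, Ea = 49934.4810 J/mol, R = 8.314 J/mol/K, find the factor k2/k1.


T1 = 33.1180 + 273.15 = 306.2680 K; T2 = 52.2850 + 273.15 = 325.4350 K
k1 = A * exp(-Ea/(R*T1)) = 466886.0240 * exp(-49934.4810/(8.314*306.2680)) = 0.00142061 1/s
k2 = A * exp(-Ea/(R*T2)) = 466886.0240 * exp(-49934.4810/(8.314*325.4350)) = 0.00450901 1/s
k2/k1 = 0.00450901 / 0.00142061 = 3.1740


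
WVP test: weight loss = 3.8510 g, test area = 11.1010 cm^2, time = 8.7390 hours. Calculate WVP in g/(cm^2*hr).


Formula: WVP = loss / (area * time)
Substituting: WVP = 3.8510 / (11.1010 * 8.7390)
Result: 0.0396963 g/(cm^2*hr)


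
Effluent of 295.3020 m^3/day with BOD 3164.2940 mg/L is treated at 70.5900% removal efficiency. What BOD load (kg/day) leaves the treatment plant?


Load_in = volume * conc / 1000 = 295.3020 * 3164.2940 / 1000 = 934.4223 kg/day
Removed = Load_in * eff / 100 = 934.4223 * 70.5900 / 100 = 659.6087 kg/day
Load_out = Load_in - Removed = 934.4223 - 659.6087 = 274.8136 kg/day


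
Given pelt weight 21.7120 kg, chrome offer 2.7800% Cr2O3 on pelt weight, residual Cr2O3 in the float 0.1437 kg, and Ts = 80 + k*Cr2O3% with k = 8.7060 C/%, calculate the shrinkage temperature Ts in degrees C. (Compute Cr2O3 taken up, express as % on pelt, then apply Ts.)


Offered = pelt * offer_pct / 100 = 21.7120 * 2.7800 / 100 = 0.6036 kg
Uptake = offered - residual = 0.6036 - 0.1437 = 0.4599 kg
Cr2O3% on pelt = uptake / pelt * 100 = 0.4599 / 21.7120 * 100 = 2.1182 %
Ts = 80 + k * Cr2O3% = 80 + 8.7060 * 2.1182 = 98.4406 C


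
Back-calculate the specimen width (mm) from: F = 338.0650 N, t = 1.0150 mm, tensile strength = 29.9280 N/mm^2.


Formula: w = F / (TS * t)
Substituting: w = 338.0650 / (29.9280 * 1.0150)
Result: 11.1290 mm


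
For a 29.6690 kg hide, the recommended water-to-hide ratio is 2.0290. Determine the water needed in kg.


Formula: Water = hide_weight * ratio
Substituting: Water = 29.6690 * 2.0290
Result: 60.1984 kg


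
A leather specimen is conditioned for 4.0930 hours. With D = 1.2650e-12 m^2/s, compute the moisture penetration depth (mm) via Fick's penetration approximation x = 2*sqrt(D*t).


t = 4.0930 hr * 3600 = 14734.8000 s
D * t = 1.2650e-12 * 14734.8000 = 1.8640e-08
x = 2 * sqrt(D*t) = 2 * sqrt(1.8640e-08) = 2.7305e-04 m = 0.2731 mm


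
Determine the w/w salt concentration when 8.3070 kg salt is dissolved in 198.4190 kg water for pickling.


Formula: Conc = salt / (water + salt) * 100
Substituting: Conc = 8.3070 / (198.4190 + 8.3070) * 100
Result: 4.0184 %


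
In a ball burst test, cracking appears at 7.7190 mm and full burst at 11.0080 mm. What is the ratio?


Formula: Ratio = crack / burst
Substituting: Ratio = 7.7190 / 11.0080
Result: 0.7012


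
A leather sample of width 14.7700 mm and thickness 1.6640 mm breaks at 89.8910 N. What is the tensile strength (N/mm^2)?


Formula: TS = force / (width * thickness)
Substituting: TS = 89.8910 / (14.7700 * 1.6640)
Result: 3.6575 N/mm^2


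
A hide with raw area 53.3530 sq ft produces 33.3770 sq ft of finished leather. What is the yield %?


Formula: Yield = finished / raw * 100
Substituting: Yield = 33.3770 / 53.3530 * 100
Result: 62.5588 %


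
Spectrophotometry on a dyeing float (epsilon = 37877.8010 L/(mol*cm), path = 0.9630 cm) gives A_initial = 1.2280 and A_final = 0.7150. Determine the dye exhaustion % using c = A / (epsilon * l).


c_initial = A_i / (epsilon * l) = 1.2280 / (37877.8010 * 0.9630) = 3.3666e-05 mol/L
c_final = A_f / (epsilon * l) = 0.7150 / (37877.8010 * 0.9630) = 1.9602e-05 mol/L
Exhaustion = (c_initial - c_final) / c_initial * 100 = (3.3666e-05 - 1.9602e-05) / 3.3666e-05 * 100 = 41.7752 %


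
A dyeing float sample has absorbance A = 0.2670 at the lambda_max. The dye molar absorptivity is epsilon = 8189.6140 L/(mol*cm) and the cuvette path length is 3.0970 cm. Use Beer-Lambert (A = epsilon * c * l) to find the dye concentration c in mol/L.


Formula: c = A / (epsilon * l)
Substituting: c = 0.2670 / (8189.6140 * 3.0970)
Result: 1.0527e-05 mol/L


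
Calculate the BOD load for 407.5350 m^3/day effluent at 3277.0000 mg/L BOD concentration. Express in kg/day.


Formula: BOD_load = volume * conc / 1000
Substituting: BOD_load = 407.5350 * 3277.0000 / 1000
Result: 1335.4922 kg/day


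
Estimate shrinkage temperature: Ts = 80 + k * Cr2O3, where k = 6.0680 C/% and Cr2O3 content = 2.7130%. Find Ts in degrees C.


Formula: Ts = 80 + k * Cr2O3
Substituting: Ts = 80 + 6.0680 * 2.7130
Result: 96.4625 C


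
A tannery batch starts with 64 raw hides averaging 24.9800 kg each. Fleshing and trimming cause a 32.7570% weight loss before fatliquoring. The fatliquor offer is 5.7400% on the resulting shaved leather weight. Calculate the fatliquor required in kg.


Total_raw = N * avg_wt = 64 * 24.9800 = 1598.7200 kg
Substrate = Total_raw * (1 - loss/100) = 1598.7200 * (1 - 32.7570/100) = 1075.0273 kg
Fat = Substrate * pct / 100 = 1075.0273 * 5.7400 / 100 = 61.7066 kg


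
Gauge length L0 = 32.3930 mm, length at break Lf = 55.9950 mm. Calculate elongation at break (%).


Formula: Elongation = (Lf - L0) / L0 * 100
Substituting: Elongation = (55.9950 - 32.3930) / 32.3930 * 100
Result: 72.8614 %


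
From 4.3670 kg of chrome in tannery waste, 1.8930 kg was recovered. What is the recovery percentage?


Formula: Recovery = recovered / input * 100
Substituting: Recovery = 1.8930 / 4.3670 * 100
Result: 43.3478 %


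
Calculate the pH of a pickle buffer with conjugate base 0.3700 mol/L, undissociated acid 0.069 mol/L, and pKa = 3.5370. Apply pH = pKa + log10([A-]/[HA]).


ratio = [A-] / [HA] = 0.3700 / 0.069 = 5.3623
log10(ratio) = 0.7294
pH = pKa + log10(ratio) = 3.5370 + 0.7294 = 4.2664


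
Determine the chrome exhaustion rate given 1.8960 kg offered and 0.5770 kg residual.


Formula: Uptake = (offered - residual) / offered * 100
Substituting: Uptake = (1.8960 - 0.5770) / 1.8960 * 100
Result: 69.5675 %


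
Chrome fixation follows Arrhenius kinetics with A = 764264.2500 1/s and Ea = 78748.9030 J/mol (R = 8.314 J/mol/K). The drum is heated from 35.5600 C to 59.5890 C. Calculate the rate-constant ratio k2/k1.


T1 = 35.5600 + 273.15 = 308.7100 K; T2 = 59.5890 + 273.15 = 332.7390 K
k1 = A * exp(-Ea/(R*T1)) = 764264.2500 * exp(-78748.9030/(8.314*308.7100)) = 3.6159e-08 1/s
k2 = A * exp(-Ea/(R*T2)) = 764264.2500 * exp(-78748.9030/(8.314*332.7390)) = 3.3151e-07 1/s
k2/k1 = 3.3151e-07 / 3.6159e-08 = 9.1681


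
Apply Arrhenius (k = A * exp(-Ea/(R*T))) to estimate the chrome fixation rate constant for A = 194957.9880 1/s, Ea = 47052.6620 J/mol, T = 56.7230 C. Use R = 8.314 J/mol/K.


T_K = T_C + 273.15 = 56.7230 + 273.15 = 329.8730 K
exponent = -Ea / (R * T_K) = -47052.6620 / (8.314 * 329.8730) = -17.1564
k = A * exp(exponent) = 194957.9880 * exp(-17.1564) = 0.00690224 1/s


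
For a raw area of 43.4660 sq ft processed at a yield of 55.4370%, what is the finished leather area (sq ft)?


Formula: finished = raw * yield / 100
Substituting: finished = 43.4660 * 55.4370 / 100
Result: 24.0962 sq ft


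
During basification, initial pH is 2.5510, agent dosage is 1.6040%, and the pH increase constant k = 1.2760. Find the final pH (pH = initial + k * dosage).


Formula: pH_final = pH_initial + k * base_pct
Substituting: pH_final = 2.5510 + 1.2760 * 1.6040
Result: 4.5977


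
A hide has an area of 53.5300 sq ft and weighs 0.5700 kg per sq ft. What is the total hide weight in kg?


Formula: Weight = area * weight_per_sqft
Substituting: Weight = 53.5300 * 0.5700
Result: 30.5121 kg


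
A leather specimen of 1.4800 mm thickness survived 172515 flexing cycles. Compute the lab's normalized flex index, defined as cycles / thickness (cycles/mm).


Formula: Index = cycles / thickness
Substituting: Index = 172515 / 1.4800
Result: 116564.1892 cycles/mm


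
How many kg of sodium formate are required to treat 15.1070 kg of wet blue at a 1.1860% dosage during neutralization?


Formula: Neutralizer = substrate * pct / 100
Substituting: Neutralizer = 15.1070 * 1.1860 / 100
Result: 0.1792 kg


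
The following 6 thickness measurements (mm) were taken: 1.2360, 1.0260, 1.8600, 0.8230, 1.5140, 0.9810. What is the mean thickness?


Formula: Average = sum / n
Substituting: Average = 7.4400 / 6
Result: 1.2400 mm


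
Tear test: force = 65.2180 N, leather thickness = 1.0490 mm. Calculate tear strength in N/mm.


Formula: Tear strength = force / thickness
Substituting: Tear strength = 65.2180 / 1.0490
Result: 62.1716 N/mm


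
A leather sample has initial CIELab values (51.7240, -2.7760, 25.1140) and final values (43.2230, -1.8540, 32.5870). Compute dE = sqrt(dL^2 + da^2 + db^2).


dL = -8.5010, da = 0.9220, db = 7.4730
dE = sqrt((-8.5010)^2 + 0.9220^2 + 7.4730^2) = 11.3562


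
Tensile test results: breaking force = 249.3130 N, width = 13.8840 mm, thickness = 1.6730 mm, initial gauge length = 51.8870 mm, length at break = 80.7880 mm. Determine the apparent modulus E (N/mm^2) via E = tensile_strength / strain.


TS = F / (w * t) = 249.3130 / (13.8840 * 1.6730) = 10.7333 N/mm^2
strain = (Lf - L0) / L0 = (80.7880 - 51.8870) / 51.8870 = 0.5570
E = TS / strain = 10.7333 / 0.5570 = 19.2699 N/mm^2


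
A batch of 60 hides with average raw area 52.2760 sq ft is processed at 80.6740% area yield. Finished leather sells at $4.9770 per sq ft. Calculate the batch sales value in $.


Raw_total = N * avg_area = 60 * 52.2760 = 3136.5600 sq ft
Finished = Raw_total * yield / 100 = 3136.5600 * 80.6740 / 100 = 2530.3884 sq ft
Value = Finished * price = 2530.3884 * 4.9770 = 12593.7431 $


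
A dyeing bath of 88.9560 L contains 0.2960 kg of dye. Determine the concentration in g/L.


Formula: Conc = dye_mass(kg) / volume(L) * 1000
Substituting: Conc = 0.2960 / 88.9560 * 1000
Result: 3.3275 g/L


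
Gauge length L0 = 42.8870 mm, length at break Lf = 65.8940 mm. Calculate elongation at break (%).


Formula: Elongation = (Lf - L0) / L0 * 100
Substituting: Elongation = (65.8940 - 42.8870) / 42.8870 * 100
Result: 53.6456 %


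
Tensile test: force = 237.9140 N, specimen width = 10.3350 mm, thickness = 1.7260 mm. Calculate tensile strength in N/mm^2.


Formula: TS = force / (width * thickness)
Substituting: TS = 237.9140 / (10.3350 * 1.7260)
Result: 13.3373 N/mm^2


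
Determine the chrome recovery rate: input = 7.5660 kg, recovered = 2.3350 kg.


Formula: Recovery = recovered / input * 100
Substituting: Recovery = 2.3350 / 7.5660 * 100
Result: 30.8617 %


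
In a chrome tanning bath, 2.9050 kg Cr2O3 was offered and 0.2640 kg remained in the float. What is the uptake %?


Formula: Uptake = (offered - residual) / offered * 100
Substituting: Uptake = (2.9050 - 0.2640) / 2.9050 * 100
Result: 90.9122 %


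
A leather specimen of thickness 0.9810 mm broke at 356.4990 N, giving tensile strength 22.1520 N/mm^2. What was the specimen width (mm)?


Formula: w = F / (TS * t)
Substituting: w = 356.4990 / (22.1520 * 0.9810)
Result: 16.4050 mm


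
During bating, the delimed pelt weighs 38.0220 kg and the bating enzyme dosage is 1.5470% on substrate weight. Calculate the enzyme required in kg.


Formula: Enzyme = substrate * pct / 100
Substituting: Enzyme = 38.0220 * 1.5470 / 100
Result: 0.5882 kg


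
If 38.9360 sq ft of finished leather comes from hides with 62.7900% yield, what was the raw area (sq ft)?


Formula: raw = finished * 100 / yield
Substituting: raw = 38.9360 * 100 / 62.7900
Result: 62.0099 sq ft


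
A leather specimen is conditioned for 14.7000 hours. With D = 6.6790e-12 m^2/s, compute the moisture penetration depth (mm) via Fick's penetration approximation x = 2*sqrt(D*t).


t = 14.7000 hr * 3600 = 52920.0000 s
D * t = 6.6790e-12 * 52920.0000 = 3.5345e-07
x = 2 * sqrt(D*t) = 2 * sqrt(3.5345e-07) = 0.00118904 m = 1.1890 mm


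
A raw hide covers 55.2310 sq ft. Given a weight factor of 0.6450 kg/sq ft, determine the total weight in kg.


Formula: Weight = area * weight_per_sqft
Substituting: Weight = 55.2310 * 0.6450
Result: 35.6240 kg


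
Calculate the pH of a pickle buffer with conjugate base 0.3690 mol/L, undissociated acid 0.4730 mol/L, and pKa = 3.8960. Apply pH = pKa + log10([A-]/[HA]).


ratio = [A-] / [HA] = 0.3690 / 0.4730 = 0.7801
log10(ratio) = -0.1078
pH = pKa + log10(ratio) = 3.8960 - 0.1078 = 3.7882


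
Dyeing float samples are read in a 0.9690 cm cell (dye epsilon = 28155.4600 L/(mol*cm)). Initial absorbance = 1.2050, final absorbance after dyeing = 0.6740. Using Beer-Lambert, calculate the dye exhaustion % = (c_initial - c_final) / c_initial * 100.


c_initial = A_i / (epsilon * l) = 1.2050 / (28155.4600 * 0.9690) = 4.4167e-05 mol/L
c_final = A_f / (epsilon * l) = 0.6740 / (28155.4600 * 0.9690) = 2.4704e-05 mol/L
Exhaustion = (c_initial - c_final) / c_initial * 100 = (4.4167e-05 - 2.4704e-05) / 4.4167e-05 * 100 = 44.0664 %


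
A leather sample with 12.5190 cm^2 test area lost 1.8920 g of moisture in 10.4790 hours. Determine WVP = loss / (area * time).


Formula: WVP = loss / (area * time)
Substituting: WVP = 1.8920 / (12.5190 * 10.4790)
Result: 0.0144222 g/(cm^2*hr)


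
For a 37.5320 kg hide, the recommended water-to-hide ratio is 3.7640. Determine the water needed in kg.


Formula: Water = hide_weight * ratio
Substituting: Water = 37.5320 * 3.7640
Result: 141.2704 kg


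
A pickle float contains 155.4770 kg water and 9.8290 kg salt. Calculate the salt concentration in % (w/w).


Formula: Conc = salt / (water + salt) * 100
Substituting: Conc = 9.8290 / (155.4770 + 9.8290) * 100
Result: 5.9459 %


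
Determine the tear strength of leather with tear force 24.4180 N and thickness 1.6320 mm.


Formula: Tear strength = force / thickness
Substituting: Tear strength = 24.4180 / 1.6320
Result: 14.9620 N/mm


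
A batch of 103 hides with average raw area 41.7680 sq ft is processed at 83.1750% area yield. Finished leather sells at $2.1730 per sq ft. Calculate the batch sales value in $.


Raw_total = N * avg_area = 103 * 41.7680 = 4302.1040 sq ft
Finished = Raw_total * yield / 100 = 4302.1040 * 83.1750 / 100 = 3578.2750 sq ft
Value = Finished * price = 3578.2750 * 2.1730 = 7775.5916 $


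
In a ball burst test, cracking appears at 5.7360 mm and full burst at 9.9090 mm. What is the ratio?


Formula: Ratio = crack / burst
Substituting: Ratio = 5.7360 / 9.9090
Result: 0.5789


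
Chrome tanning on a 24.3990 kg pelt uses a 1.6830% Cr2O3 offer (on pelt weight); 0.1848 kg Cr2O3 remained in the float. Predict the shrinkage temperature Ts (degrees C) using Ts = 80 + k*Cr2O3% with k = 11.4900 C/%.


Offered = pelt * offer_pct / 100 = 24.3990 * 1.6830 / 100 = 0.4106 kg
Uptake = offered - residual = 0.4106 - 0.1848 = 0.2258 kg
Cr2O3% on pelt = uptake / pelt * 100 = 0.2258 / 24.3990 * 100 = 0.9256 %
Ts = 80 + k * Cr2O3% = 80 + 11.4900 * 0.9256 = 90.6351 C
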